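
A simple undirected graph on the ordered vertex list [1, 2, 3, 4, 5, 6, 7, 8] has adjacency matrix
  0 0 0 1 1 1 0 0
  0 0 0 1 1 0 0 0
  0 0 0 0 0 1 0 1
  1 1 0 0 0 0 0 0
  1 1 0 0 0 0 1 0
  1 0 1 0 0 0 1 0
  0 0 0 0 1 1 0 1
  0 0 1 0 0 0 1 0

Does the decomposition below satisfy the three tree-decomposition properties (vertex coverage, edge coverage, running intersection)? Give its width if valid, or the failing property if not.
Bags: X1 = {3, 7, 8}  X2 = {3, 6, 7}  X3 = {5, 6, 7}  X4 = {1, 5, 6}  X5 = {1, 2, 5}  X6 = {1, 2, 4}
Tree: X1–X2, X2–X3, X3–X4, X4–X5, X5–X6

Yes; width 2.

Vertex coverage: the bags together contain {1, 2, 3, 4, 5, 6, 7, 8}, the full vertex set. Edge coverage: each edge of G has both endpoints in at least one bag. Running intersection: for every vertex, the bags containing it form a connected subtree. All three properties hold, so this is a valid tree decomposition of width max|bag| − 1 = 2, and hence tw(G) ≤ 2.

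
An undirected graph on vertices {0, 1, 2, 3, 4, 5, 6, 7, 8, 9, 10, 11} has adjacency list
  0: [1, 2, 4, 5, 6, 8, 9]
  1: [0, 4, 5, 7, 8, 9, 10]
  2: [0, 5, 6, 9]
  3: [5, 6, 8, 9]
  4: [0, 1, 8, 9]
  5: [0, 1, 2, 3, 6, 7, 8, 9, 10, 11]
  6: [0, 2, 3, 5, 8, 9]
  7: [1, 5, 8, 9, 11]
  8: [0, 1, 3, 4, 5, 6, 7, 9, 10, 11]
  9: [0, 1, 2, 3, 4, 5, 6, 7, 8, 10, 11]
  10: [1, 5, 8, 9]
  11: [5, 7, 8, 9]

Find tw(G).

4

A width-4 tree decomposition is:
Bags: B1 = {1, 5, 7, 8, 9}  B2 = {0, 1, 5, 8, 9}  B3 = {0, 1, 4, 8, 9}  B4 = {5, 7, 8, 9, 11}  B5 = {1, 5, 8, 9, 10}  B6 = {0, 5, 6, 8, 9}  B7 = {0, 2, 5, 6, 9}  B8 = {3, 5, 6, 8, 9}
Tree: B1–B2, B2–B3, B1–B4, B2–B5, B2–B6, B6–B7, B6–B8
Every bag has size at most 5, so the width is 5 − 1 = 4 and tw(G) ≤ 4. For the lower bound, the 5 vertices {0, 1, 4, 8, 9} are pairwise adjacent, and any tree decomposition puts a clique entirely inside one bag — forcing width ≥ 4. The upper and lower bounds meet at 4, so that is the treewidth.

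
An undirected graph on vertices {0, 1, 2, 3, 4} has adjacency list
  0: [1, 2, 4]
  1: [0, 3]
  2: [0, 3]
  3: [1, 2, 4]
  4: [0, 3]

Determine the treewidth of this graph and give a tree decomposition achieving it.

Treewidth 2.
Bags: B1 = {0, 2, 3}  B2 = {0, 1, 3}  B3 = {0, 3, 4}
Tree: B1–B2, B2–B3

The largest bag has 3 vertices, giving width 2; this decomposition certifies tw(G) ≤ 2. For the lower bound, G contains the cycle 2–0–1–3–2, so G is not a forest; only forests have treewidth ≤ 1, hence tw(G) ≥ 2. Hence tw(G) = 2 exactly.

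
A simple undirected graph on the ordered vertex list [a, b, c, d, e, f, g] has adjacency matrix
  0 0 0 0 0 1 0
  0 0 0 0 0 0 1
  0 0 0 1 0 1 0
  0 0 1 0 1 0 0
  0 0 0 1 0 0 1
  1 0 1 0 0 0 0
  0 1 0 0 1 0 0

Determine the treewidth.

1

A width-1 tree decomposition is:
Bags: B1 = {a, f}  B2 = {c, f}  B3 = {c, d}  B4 = {d, e}  B5 = {e, g}  B6 = {b, g}
Tree: B1–B2, B2–B3, B3–B4, B4–B5, B5–B6
Each bag holds 2 vertices, so the decomposition has width 1, which upper-bounds the treewidth. Since G has at least one edge (e.g. a–f), it is not an edgeless graph, so tw(G) ≥ 1. Therefore the treewidth is 1.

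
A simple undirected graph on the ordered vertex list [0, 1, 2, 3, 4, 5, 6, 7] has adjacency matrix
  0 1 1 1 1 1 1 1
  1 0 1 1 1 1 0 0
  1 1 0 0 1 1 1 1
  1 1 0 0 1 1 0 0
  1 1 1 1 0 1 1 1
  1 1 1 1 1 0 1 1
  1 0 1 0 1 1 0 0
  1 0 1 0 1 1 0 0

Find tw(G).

4

A width-4 tree decomposition is:
Bags: B1 = {0, 1, 2, 4, 5}  B2 = {0, 2, 4, 5, 6}  B3 = {0, 1, 3, 4, 5}  B4 = {0, 2, 4, 5, 7}
Tree: B1–B2, B1–B3, B2–B4
The largest bag has 5 vertices, giving width 4; this decomposition certifies tw(G) ≤ 4. On the other hand G contains the 5-clique {0, 1, 2, 4, 5}. A clique must lie in a single bag of any decomposition, so no decomposition can have width below 4. Therefore the treewidth is 4.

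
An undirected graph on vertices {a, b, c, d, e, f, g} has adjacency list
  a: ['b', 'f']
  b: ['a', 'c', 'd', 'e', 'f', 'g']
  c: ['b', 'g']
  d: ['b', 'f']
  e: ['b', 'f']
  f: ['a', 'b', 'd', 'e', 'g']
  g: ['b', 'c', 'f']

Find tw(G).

A width-2 tree decomposition is:
Bags: B1 = {b, f, g}  B2 = {b, d, f}  B3 = {a, b, f}  B4 = {b, e, f}  B5 = {b, c, g}
Tree: B1–B2, B1–B3, B2–B4, B1–B5
Every bag has size at most 3, so the width is 3 − 1 = 2 and tw(G) ≤ 2. For the lower bound, the 3 vertices {b, c, g} are pairwise adjacent, and any tree decomposition puts a clique entirely inside one bag — forcing width ≥ 2. The upper and lower bounds meet at 2, so that is the treewidth.

2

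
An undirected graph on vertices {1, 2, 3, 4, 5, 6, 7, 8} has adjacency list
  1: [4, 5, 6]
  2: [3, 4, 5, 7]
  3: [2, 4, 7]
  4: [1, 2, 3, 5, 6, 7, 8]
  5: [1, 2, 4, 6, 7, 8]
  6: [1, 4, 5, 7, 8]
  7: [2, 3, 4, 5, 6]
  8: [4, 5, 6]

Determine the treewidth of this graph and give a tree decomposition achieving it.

The largest bag has 4 vertices, giving width 3; this decomposition certifies tw(G) ≤ 3. For the lower bound, the 4 vertices {2, 3, 4, 7} are pairwise adjacent, and any tree decomposition puts a clique entirely inside one bag — forcing width ≥ 3. Hence tw(G) = 3 exactly.

Treewidth 3.
One such decomposition:
Bags: B1 = {4, 5, 6, 7}  B2 = {2, 4, 5, 7}  B3 = {2, 3, 4, 7}  B4 = {4, 5, 6, 8}  B5 = {1, 4, 5, 6}
Tree: B1–B2, B2–B3, B1–B4, B1–B5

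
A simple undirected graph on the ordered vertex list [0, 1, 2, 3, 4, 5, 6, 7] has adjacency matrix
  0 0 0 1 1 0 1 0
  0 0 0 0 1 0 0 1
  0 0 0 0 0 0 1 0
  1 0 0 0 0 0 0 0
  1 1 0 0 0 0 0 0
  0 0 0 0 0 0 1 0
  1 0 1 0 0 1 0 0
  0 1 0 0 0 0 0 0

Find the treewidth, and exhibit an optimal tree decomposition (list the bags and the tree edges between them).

Treewidth 1.
Bags: B1 = {1, 4}  B2 = {0, 4}  B3 = {0, 6}  B4 = {2, 6}  B5 = {1, 7}  B6 = {5, 6}  B7 = {0, 3}
Tree: B1–B2, B2–B3, B3–B4, B1–B5, B4–B6, B2–B7

Every bag has size at most 2, so the width is 2 − 1 = 1 and tw(G) ≤ 1. G has an edge, so its treewidth is at least 1. Hence tw(G) = 1 exactly.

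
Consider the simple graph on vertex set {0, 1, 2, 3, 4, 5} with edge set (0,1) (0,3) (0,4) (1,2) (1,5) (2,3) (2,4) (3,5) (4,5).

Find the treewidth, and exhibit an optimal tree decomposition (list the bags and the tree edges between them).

Treewidth 3.
One such decomposition:
Bags: B1 = {0, 1, 3, 4}  B2 = {1, 3, 4, 5}  B3 = {1, 2, 3, 4}
Tree: B1–B2, B2–B3

Each bag holds 4 vertices, so the decomposition has width 3, which upper-bounds the treewidth. For the lower bound: the 4 vertex sets {0,3}, {1,5}, {4}, {2} are disjoint, each induces a connected subgraph, and every pair is joined by at least one edge of G. Contracting each set to a single vertex therefore yields K_{4} as a minor, and since treewidth is minor-monotone, tw(G) ≥ tw(K_{4}) = 3. The upper and lower bounds meet at 3, so that is the treewidth.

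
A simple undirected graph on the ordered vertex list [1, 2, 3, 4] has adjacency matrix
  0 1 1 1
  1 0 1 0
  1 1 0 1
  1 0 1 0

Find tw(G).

2

A width-2 tree decomposition is:
Bags: B1 = {1, 3, 4}  B2 = {1, 2, 3}
Tree: B1–B2
The largest bag has 3 vertices, giving width 2; this decomposition certifies tw(G) ≤ 2. For the lower bound, the 3 vertices {1, 2, 3} are pairwise adjacent, and any tree decomposition puts a clique entirely inside one bag — forcing width ≥ 2. Hence tw(G) = 2 exactly.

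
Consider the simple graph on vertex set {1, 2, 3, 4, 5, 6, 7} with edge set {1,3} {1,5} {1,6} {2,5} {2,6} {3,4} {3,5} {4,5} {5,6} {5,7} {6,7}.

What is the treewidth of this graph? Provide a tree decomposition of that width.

Treewidth 2.
One optimal decomposition is:
Bags: B1 = {3, 4, 5}  B2 = {1, 3, 5}  B3 = {1, 5, 6}  B4 = {5, 6, 7}  B5 = {2, 5, 6}
Tree: B1–B2, B2–B3, B3–B4, B4–B5

The largest bag has 3 vertices, giving width 2; this decomposition certifies tw(G) ≤ 2. For the lower bound, the 3 vertices {1, 3, 5} are pairwise adjacent, and any tree decomposition puts a clique entirely inside one bag — forcing width ≥ 2. The upper and lower bounds meet at 2, so that is the treewidth.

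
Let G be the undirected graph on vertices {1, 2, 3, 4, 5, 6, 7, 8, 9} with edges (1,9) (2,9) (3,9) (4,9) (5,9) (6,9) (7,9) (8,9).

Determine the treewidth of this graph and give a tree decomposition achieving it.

Each bag holds 2 vertices, so the decomposition has width 1, which upper-bounds the treewidth. Any graph with an edge has treewidth ≥ 1, and G has the edge 4–9. Combining the bounds, tw(G) = 1.

Treewidth 1.
Bags: B1 = {4, 9}  B2 = {7, 9}  B3 = {6, 9}  B4 = {1, 9}  B5 = {5, 9}  B6 = {8, 9}  B7 = {3, 9}  B8 = {2, 9}
Tree: B1–B2, B1–B3, B3–B4, B2–B5, B1–B6, B1–B7, B6–B8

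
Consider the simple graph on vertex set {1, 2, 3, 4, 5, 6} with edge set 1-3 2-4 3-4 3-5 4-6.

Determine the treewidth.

1

A width-1 tree decomposition is:
Bags: B1 = {3, 4}  B2 = {2, 4}  B3 = {3, 5}  B4 = {4, 6}  B5 = {1, 3}
Tree: B1–B2, B1–B3, B2–B4, B1–B5
Every bag has size at most 2, so the width is 2 − 1 = 1 and tw(G) ≤ 1. Any graph with an edge has treewidth ≥ 1, and G has the edge 4–3. Therefore the treewidth is 1.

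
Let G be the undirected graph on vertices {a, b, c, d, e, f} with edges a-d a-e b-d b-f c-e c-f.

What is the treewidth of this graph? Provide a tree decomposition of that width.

Each bag holds 3 vertices, so the decomposition has width 2, which upper-bounds the treewidth. For the lower bound, G contains the cycle b–d–a–e–c–f–b, so G is not a forest; only forests have treewidth ≤ 1, hence tw(G) ≥ 2. The upper and lower bounds meet at 2, so that is the treewidth.

Treewidth 2.
Bags: B1 = {a, b, d}  B2 = {a, b, e}  B3 = {b, c, e}  B4 = {b, c, f}
Tree: B1–B2, B2–B3, B3–B4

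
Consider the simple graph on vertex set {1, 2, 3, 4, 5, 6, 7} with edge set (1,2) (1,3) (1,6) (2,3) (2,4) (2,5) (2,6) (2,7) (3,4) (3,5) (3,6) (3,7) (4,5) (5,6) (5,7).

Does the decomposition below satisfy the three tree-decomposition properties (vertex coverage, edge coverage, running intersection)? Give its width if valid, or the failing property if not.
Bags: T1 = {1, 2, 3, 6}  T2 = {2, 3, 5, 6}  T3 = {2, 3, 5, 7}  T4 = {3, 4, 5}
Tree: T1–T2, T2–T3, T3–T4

A tree decomposition must satisfy three properties: every vertex lies in some bag; for every edge, both endpoints lie together in some bag; and for every vertex, the bags containing it form a connected subtree. Here edge (2,4) lies in no bag, so the decomposition is invalid.

No — edge (2,4) lies in no bag.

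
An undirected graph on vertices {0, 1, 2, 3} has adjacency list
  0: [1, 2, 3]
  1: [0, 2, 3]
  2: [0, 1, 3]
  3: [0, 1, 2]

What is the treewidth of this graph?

A width-3 tree decomposition is:
Bags: B1 = {0, 1, 2, 3}
Tree: (single bag)
With just one bag of size 4, the width is 4 − 1 = 3, so tw(G) ≤ 3. Conversely, {0, 1, 2, 3} is a clique of size 4, and the vertices of any clique must share a bag in every tree decomposition; so some bag has ≥ 4 vertices and tw(G) ≥ 3. Hence tw(G) = 3 exactly.

3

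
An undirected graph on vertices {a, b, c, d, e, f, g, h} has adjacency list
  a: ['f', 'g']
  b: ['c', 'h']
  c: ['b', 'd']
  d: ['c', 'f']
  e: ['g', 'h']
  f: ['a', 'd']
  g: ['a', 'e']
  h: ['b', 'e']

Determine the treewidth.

2

A width-2 tree decomposition is:
Bags: B1 = {e, g, h}  B2 = {a, g, h}  B3 = {a, f, h}  B4 = {d, f, h}  B5 = {c, d, h}  B6 = {b, c, h}
Tree: B1–B2, B2–B3, B3–B4, B4–B5, B5–B6
The largest bag has 3 vertices, giving width 2; this decomposition certifies tw(G) ≤ 2. The edges h–e–g–a–f–d–c–b–h form a cycle, so G is not a tree and its treewidth is at least 2. The upper and lower bounds meet at 2, so that is the treewidth.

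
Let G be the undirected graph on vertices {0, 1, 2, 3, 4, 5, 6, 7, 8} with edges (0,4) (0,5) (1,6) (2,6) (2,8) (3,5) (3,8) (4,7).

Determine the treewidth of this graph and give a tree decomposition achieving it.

Treewidth 1.
One optimal decomposition is:
Bags: B1 = {4, 7}  B2 = {0, 4}  B3 = {0, 5}  B4 = {3, 5}  B5 = {3, 8}  B6 = {2, 8}  B7 = {2, 6}  B8 = {1, 6}
Tree: B1–B2, B2–B3, B3–B4, B4–B5, B5–B6, B6–B7, B7–B8

The largest bag has 2 vertices, giving width 1; this decomposition certifies tw(G) ≤ 1. Any graph with an edge has treewidth ≥ 1, and G has the edge 7–4. Therefore the treewidth is 1.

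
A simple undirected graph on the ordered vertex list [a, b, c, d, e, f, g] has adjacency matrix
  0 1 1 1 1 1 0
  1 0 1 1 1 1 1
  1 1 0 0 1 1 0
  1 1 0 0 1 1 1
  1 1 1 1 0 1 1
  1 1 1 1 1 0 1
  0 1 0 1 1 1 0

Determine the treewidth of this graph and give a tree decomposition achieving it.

Treewidth 4.
One such decomposition:
Bags: B1 = {b, d, e, f, g}  B2 = {a, b, d, e, f}  B3 = {a, b, c, e, f}
Tree: B1–B2, B2–B3

Each bag holds 5 vertices, so the decomposition has width 4, which upper-bounds the treewidth. On the other hand G contains the 5-clique {b, d, e, f, g}. A clique must lie in a single bag of any decomposition, so no decomposition can have width below 4. Therefore the treewidth is 4.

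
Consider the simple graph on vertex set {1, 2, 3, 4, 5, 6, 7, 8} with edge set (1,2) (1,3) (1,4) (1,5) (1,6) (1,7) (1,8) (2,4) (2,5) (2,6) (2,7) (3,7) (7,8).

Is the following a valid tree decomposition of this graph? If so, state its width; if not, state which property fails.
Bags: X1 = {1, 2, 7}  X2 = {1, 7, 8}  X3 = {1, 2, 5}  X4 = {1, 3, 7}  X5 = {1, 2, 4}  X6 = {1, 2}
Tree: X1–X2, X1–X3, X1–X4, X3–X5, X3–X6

A tree decomposition must satisfy three properties: every vertex lies in some bag; for every edge, both endpoints lie together in some bag; and for every vertex, the bags containing it form a connected subtree. Here vertex 6 appears in no bag, so the decomposition is invalid.

No — vertex 6 appears in no bag.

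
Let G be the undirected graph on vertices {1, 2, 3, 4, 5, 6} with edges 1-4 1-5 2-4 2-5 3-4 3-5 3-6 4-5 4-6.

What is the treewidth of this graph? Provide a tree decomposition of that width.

Treewidth 2.
One such decomposition:
Bags: B1 = {3, 4, 5}  B2 = {1, 4, 5}  B3 = {2, 4, 5}  B4 = {3, 4, 6}
Tree: B1–B2, B2–B3, B1–B4

Each bag holds 3 vertices, so the decomposition has width 2, which upper-bounds the treewidth. For the lower bound, the 3 vertices {1, 4, 5} are pairwise adjacent, and any tree decomposition puts a clique entirely inside one bag — forcing width ≥ 2. Hence tw(G) = 2 exactly.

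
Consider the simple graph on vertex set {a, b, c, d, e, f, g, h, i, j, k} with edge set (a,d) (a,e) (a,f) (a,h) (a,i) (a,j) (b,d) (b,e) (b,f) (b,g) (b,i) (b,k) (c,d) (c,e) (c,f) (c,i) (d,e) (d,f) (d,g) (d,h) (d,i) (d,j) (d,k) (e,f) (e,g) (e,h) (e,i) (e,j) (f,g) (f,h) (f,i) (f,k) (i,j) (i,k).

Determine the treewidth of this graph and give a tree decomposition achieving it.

Treewidth 4.
Bags: B1 = {b, d, e, f, i}  B2 = {a, d, e, f, i}  B3 = {a, d, e, i, j}  B4 = {a, d, e, f, h}  B5 = {b, d, e, f, g}  B6 = {c, d, e, f, i}  B7 = {b, d, f, i, k}
Tree: B1–B2, B2–B3, B2–B4, B1–B5, B1–B6, B1–B7

Each bag holds 5 vertices, so the decomposition has width 4, which upper-bounds the treewidth. Conversely, {a, d, e, i, j} is a clique of size 5, and the vertices of any clique must share a bag in every tree decomposition; so some bag has ≥ 5 vertices and tw(G) ≥ 4. Therefore the treewidth is 4.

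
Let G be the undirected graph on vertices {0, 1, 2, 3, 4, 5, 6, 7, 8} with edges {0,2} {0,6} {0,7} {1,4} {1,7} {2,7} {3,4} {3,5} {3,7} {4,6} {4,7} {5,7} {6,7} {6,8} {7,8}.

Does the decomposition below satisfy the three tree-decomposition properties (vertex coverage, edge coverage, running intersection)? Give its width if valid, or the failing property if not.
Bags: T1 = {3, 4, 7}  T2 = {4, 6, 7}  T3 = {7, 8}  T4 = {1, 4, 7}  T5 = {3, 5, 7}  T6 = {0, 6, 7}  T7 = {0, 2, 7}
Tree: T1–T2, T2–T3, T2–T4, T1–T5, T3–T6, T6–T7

No — edge (6,8) lies in no bag.

A tree decomposition must satisfy three properties: every vertex lies in some bag; for every edge, both endpoints lie together in some bag; and for every vertex, the bags containing it form a connected subtree. Here edge (6,8) lies in no bag, so the decomposition is invalid.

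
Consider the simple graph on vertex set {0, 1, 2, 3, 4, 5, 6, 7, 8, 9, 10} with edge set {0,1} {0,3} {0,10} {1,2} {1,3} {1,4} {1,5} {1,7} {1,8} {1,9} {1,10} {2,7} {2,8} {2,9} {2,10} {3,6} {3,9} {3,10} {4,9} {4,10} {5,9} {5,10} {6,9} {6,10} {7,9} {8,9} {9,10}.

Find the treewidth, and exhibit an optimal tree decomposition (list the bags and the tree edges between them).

Treewidth 3.
One such decomposition:
Bags: B1 = {1, 5, 9, 10}  B2 = {1, 3, 9, 10}  B3 = {1, 2, 9, 10}  B4 = {0, 1, 3, 10}  B5 = {3, 6, 9, 10}  B6 = {1, 2, 7, 9}  B7 = {1, 4, 9, 10}  B8 = {1, 2, 8, 9}
Tree: B1–B2, B2–B3, B2–B4, B2–B5, B3–B6, B3–B7, B6–B8

Every bag has size at most 4, so the width is 4 − 1 = 3 and tw(G) ≤ 3. On the other hand G contains the 4-clique {0, 1, 3, 10}. A clique must lie in a single bag of any decomposition, so no decomposition can have width below 3. Hence tw(G) = 3 exactly.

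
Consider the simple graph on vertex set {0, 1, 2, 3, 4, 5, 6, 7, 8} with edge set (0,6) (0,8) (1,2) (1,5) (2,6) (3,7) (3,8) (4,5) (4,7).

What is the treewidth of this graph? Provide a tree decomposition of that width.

Every bag has size at most 3, so the width is 3 − 1 = 2 and tw(G) ≤ 2. The edges 6–0–8–3–7–4–5–1–2–6 form a cycle, so G is not a tree and its treewidth is at least 2. Combining the bounds, tw(G) = 2.

Treewidth 2.
One optimal decomposition is:
Bags: B1 = {0, 6, 8}  B2 = {3, 6, 8}  B3 = {3, 6, 7}  B4 = {4, 6, 7}  B5 = {4, 5, 6}  B6 = {1, 5, 6}  B7 = {1, 2, 6}
Tree: B1–B2, B2–B3, B3–B4, B4–B5, B5–B6, B6–B7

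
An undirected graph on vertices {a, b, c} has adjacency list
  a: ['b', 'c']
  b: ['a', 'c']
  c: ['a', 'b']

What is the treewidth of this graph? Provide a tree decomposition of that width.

Treewidth 2.
Bags: B1 = {a, b, c}
Tree: (single bag)

A single bag containing all 3 vertices is trivially a valid decomposition of width 2. For the lower bound, the 3 vertices {a, b, c} are pairwise adjacent, and any tree decomposition puts a clique entirely inside one bag — forcing width ≥ 2. Hence tw(G) = 2 exactly.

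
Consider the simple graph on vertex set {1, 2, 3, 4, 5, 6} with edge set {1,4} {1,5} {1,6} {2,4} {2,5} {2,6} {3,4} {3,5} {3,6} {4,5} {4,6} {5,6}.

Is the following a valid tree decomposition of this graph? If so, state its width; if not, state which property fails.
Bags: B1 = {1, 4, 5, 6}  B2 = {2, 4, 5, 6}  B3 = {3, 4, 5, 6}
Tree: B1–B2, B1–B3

Every vertex of G appears in some bag (union = {1, 2, 3, 4, 5, 6}); every edge is covered by a bag; and for each vertex v the set of bags containing v is connected in the bag tree. The decomposition is therefore valid. The largest bag has 4 vertices, so the width is 3.

Yes; width 3.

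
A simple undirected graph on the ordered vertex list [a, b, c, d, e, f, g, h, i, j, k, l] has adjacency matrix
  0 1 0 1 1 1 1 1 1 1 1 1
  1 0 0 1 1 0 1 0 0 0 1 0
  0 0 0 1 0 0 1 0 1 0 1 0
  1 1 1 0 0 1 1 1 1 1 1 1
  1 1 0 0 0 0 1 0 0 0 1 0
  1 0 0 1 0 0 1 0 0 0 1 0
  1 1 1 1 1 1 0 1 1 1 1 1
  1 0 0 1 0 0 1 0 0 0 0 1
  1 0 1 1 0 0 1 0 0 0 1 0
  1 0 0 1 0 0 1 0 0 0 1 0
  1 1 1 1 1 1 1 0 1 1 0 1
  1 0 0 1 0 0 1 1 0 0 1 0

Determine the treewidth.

A width-4 tree decomposition is:
Bags: B1 = {a, d, g, i, k}  B2 = {a, d, f, g, k}  B3 = {c, d, g, i, k}  B4 = {a, d, g, j, k}  B5 = {a, d, g, k, l}  B6 = {a, d, g, h, l}  B7 = {a, b, d, g, k}  B8 = {a, b, e, g, k}
Tree: B1–B2, B1–B3, B1–B4, B4–B5, B5–B6, B1–B7, B7–B8
Every bag has size at most 5, so the width is 5 − 1 = 4 and tw(G) ≤ 4. On the other hand G contains the 5-clique {a, d, g, h, l}. A clique must lie in a single bag of any decomposition, so no decomposition can have width below 4. The upper and lower bounds meet at 4, so that is the treewidth.

4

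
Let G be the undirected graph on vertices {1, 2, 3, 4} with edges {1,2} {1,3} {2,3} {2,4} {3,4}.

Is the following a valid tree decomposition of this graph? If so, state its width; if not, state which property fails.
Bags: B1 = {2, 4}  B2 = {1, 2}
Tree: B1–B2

No — vertex 3 appears in no bag.

A tree decomposition must satisfy three properties: every vertex lies in some bag; for every edge, both endpoints lie together in some bag; and for every vertex, the bags containing it form a connected subtree. Here vertex 3 appears in no bag, so the decomposition is invalid.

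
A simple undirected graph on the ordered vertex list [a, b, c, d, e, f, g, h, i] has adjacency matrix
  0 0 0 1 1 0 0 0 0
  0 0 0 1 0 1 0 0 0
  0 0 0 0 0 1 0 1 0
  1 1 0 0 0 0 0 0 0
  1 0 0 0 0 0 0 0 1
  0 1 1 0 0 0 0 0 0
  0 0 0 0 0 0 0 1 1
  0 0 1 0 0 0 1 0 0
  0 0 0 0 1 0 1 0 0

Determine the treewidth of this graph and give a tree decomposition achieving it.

Treewidth 2.
Bags: B1 = {a, d, e}  B2 = {d, e, i}  B3 = {d, g, i}  B4 = {d, g, h}  B5 = {c, d, h}  B6 = {c, d, f}  B7 = {b, d, f}
Tree: B1–B2, B2–B3, B3–B4, B4–B5, B5–B6, B6–B7

The largest bag has 3 vertices, giving width 2; this decomposition certifies tw(G) ≤ 2. Since d–a–e–i–g–h–c–f–b–d is a cycle in G, G is not acyclic. Forests are exactly the graphs of treewidth ≤ 1, so tw(G) ≥ 2. Therefore the treewidth is 2.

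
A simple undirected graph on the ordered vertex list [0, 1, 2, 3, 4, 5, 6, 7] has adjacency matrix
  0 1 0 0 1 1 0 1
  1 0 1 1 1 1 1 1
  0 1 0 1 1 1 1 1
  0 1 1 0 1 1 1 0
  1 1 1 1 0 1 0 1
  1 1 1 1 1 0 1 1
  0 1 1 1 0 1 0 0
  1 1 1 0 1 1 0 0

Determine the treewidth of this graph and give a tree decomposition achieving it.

Treewidth 4.
Bags: B1 = {1, 2, 4, 5, 7}  B2 = {0, 1, 4, 5, 7}  B3 = {1, 2, 3, 4, 5}  B4 = {1, 2, 3, 5, 6}
Tree: B1–B2, B1–B3, B3–B4

The largest bag has 5 vertices, giving width 4; this decomposition certifies tw(G) ≤ 4. For the lower bound, the 5 vertices {0, 1, 4, 5, 7} are pairwise adjacent, and any tree decomposition puts a clique entirely inside one bag — forcing width ≥ 4. The upper and lower bounds meet at 4, so that is the treewidth.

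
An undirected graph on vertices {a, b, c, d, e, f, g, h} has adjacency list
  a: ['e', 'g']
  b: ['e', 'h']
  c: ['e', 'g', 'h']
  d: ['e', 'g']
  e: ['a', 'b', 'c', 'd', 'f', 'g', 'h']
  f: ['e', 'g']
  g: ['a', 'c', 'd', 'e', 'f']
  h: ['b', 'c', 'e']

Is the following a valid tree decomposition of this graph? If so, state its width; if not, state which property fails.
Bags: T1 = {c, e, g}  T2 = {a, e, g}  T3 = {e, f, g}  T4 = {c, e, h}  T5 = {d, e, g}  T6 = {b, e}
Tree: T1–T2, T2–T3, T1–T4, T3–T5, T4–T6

A tree decomposition must satisfy three properties: every vertex lies in some bag; for every edge, both endpoints lie together in some bag; and for every vertex, the bags containing it form a connected subtree. Here edge (h,b) lies in no bag, so the decomposition is invalid.

No — edge (h,b) lies in no bag.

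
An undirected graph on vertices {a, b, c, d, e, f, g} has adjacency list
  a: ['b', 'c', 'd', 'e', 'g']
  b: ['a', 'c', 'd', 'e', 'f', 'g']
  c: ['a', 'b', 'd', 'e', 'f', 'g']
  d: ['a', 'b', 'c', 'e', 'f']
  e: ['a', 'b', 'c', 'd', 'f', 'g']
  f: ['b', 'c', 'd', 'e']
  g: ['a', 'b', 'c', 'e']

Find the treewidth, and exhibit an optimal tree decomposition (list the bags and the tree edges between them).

The largest bag has 5 vertices, giving width 4; this decomposition certifies tw(G) ≤ 4. For the lower bound, the 5 vertices {b, c, d, e, f} are pairwise adjacent, and any tree decomposition puts a clique entirely inside one bag — forcing width ≥ 4. Therefore the treewidth is 4.

Treewidth 4.
One optimal decomposition is:
Bags: B1 = {a, b, c, d, e}  B2 = {b, c, d, e, f}  B3 = {a, b, c, e, g}
Tree: B1–B2, B1–B3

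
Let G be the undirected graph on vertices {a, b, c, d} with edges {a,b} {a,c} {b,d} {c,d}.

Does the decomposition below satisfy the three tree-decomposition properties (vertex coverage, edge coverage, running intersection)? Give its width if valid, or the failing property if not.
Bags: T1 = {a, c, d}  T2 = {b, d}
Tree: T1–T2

A tree decomposition must satisfy three properties: every vertex lies in some bag; for every edge, both endpoints lie together in some bag; and for every vertex, the bags containing it form a connected subtree. Here edge (a,b) lies in no bag, so the decomposition is invalid.

No — edge (a,b) lies in no bag.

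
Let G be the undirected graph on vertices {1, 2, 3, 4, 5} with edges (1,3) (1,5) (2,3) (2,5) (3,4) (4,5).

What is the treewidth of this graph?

2

A width-2 tree decomposition is:
Bags: B1 = {2, 3, 5}  B2 = {1, 3, 5}  B3 = {3, 4, 5}
Tree: B1–B2, B2–B3
Every bag has size at most 3, so the width is 3 − 1 = 2 and tw(G) ≤ 2. Since 3–2–5–1–3 is a cycle in G, G is not acyclic. Forests are exactly the graphs of treewidth ≤ 1, so tw(G) ≥ 2. Therefore the treewidth is 2.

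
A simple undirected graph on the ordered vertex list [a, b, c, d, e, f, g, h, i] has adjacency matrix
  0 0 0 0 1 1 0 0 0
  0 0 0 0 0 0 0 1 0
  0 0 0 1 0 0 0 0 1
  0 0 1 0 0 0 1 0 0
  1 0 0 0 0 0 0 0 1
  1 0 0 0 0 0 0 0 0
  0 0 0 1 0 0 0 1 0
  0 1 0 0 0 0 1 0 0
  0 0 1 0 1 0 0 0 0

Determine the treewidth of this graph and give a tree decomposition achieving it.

The largest bag has 2 vertices, giving width 1; this decomposition certifies tw(G) ≤ 1. Any graph with an edge has treewidth ≥ 1, and G has the edge b–h. Therefore the treewidth is 1.

Treewidth 1.
One optimal decomposition is:
Bags: B1 = {b, h}  B2 = {g, h}  B3 = {d, g}  B4 = {c, d}  B5 = {c, i}  B6 = {e, i}  B7 = {a, e}  B8 = {a, f}
Tree: B1–B2, B2–B3, B3–B4, B4–B5, B5–B6, B6–B7, B7–B8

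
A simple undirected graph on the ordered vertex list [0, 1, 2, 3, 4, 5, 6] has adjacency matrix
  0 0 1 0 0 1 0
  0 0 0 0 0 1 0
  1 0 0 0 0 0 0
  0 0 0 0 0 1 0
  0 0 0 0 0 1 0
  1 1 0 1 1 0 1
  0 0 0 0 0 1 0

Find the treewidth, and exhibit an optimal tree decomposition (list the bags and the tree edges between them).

Treewidth 1.
Bags: B1 = {0, 2}  B2 = {0, 5}  B3 = {3, 5}  B4 = {4, 5}  B5 = {1, 5}  B6 = {5, 6}
Tree: B1–B2, B2–B3, B3–B4, B2–B5, B5–B6

The largest bag has 2 vertices, giving width 1; this decomposition certifies tw(G) ≤ 1. Since G has at least one edge (e.g. 0–2), it is not an edgeless graph, so tw(G) ≥ 1. Combining the bounds, tw(G) = 1.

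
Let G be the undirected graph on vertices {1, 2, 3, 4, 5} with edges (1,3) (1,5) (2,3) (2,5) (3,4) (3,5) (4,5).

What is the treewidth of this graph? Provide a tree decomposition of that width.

Treewidth 2.
One such decomposition:
Bags: B1 = {3, 4, 5}  B2 = {1, 3, 5}  B3 = {2, 3, 5}
Tree: B1–B2, B2–B3

Every bag has size at most 3, so the width is 3 − 1 = 2 and tw(G) ≤ 2. On the other hand G contains the 3-clique {1, 3, 5}. A clique must lie in a single bag of any decomposition, so no decomposition can have width below 2. Therefore the treewidth is 2.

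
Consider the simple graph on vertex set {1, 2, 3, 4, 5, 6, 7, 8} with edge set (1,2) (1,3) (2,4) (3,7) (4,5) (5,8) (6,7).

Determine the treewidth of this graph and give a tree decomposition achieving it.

Each bag holds 2 vertices, so the decomposition has width 1, which upper-bounds the treewidth. Any graph with an edge has treewidth ≥ 1, and G has the edge 6–7. Combining the bounds, tw(G) = 1.

Treewidth 1.
One such decomposition:
Bags: B1 = {6, 7}  B2 = {3, 7}  B3 = {1, 3}  B4 = {1, 2}  B5 = {2, 4}  B6 = {4, 5}  B7 = {5, 8}
Tree: B1–B2, B2–B3, B3–B4, B4–B5, B5–B6, B6–B7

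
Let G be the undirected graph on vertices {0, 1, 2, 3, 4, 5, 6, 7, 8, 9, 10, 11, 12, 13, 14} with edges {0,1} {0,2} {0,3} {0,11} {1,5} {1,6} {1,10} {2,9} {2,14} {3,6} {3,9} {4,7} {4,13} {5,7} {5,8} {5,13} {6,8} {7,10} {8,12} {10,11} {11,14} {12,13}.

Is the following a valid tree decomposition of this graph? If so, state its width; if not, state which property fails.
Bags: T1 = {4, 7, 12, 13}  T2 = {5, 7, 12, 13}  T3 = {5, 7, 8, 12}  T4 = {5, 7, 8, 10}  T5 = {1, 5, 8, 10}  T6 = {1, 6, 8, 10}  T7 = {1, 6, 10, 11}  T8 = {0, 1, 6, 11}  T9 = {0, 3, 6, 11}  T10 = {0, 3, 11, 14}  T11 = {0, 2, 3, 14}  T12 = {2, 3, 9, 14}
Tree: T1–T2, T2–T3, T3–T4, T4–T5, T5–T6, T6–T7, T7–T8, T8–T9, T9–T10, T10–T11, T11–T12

Yes; width 3.

Vertex coverage: the bags together contain {0, 1, 2, 3, 4, 5, 6, 7, 8, 9, 10, 11, 12, 13, 14}, the full vertex set. Edge coverage: each edge of G has both endpoints in at least one bag. Running intersection: for every vertex, the bags containing it form a connected subtree. All three properties hold, so this is a valid tree decomposition of width max|bag| − 1 = 3, and hence tw(G) ≤ 3.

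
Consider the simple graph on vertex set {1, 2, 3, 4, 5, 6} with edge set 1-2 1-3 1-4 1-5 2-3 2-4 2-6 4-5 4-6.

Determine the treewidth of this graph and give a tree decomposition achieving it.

Each bag holds 3 vertices, so the decomposition has width 2, which upper-bounds the treewidth. Conversely, {1, 2, 3} is a clique of size 3, and the vertices of any clique must share a bag in every tree decomposition; so some bag has ≥ 3 vertices and tw(G) ≥ 2. Hence tw(G) = 2 exactly.

Treewidth 2.
Bags: B1 = {1, 2, 4}  B2 = {1, 2, 3}  B3 = {2, 4, 6}  B4 = {1, 4, 5}
Tree: B1–B2, B1–B3, B1–B4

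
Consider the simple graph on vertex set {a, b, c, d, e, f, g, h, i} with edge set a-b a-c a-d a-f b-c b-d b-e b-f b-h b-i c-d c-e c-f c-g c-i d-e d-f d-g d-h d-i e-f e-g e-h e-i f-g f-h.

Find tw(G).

4

A width-4 tree decomposition is:
Bags: B1 = {b, c, d, e, f}  B2 = {b, d, e, f, h}  B3 = {b, c, d, e, i}  B4 = {c, d, e, f, g}  B5 = {a, b, c, d, f}
Tree: B1–B2, B1–B3, B1–B4, B1–B5
Every bag has size at most 5, so the width is 5 − 1 = 4 and tw(G) ≤ 4. Conversely, {c, d, e, f, g} is a clique of size 5, and the vertices of any clique must share a bag in every tree decomposition; so some bag has ≥ 5 vertices and tw(G) ≥ 4. Combining the bounds, tw(G) = 4.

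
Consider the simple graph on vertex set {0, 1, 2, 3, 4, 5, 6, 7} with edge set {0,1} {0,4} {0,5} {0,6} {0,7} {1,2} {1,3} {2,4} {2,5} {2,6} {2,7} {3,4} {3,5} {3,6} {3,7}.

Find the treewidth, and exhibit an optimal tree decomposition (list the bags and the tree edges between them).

Treewidth 3.
Bags: B1 = {0, 1, 2, 3}  B2 = {0, 2, 3, 4}  B3 = {0, 2, 3, 6}  B4 = {0, 2, 3, 5}  B5 = {0, 2, 3, 7}
Tree: B1–B2, B2–B3, B3–B4, B4–B5

Each bag holds 4 vertices, so the decomposition has width 3, which upper-bounds the treewidth. For the lower bound: the 4 vertex sets {1,3}, {0,4}, {2}, {6} are disjoint, each induces a connected subgraph, and every pair is joined by at least one edge of G. Contracting each set to a single vertex therefore yields K_{4} as a minor, and since treewidth is minor-monotone, tw(G) ≥ tw(K_{4}) = 3. Hence tw(G) = 3 exactly.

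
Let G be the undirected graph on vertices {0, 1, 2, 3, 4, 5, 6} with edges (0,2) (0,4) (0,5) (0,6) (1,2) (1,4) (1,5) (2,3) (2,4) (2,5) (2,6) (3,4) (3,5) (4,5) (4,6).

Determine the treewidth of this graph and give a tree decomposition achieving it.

Treewidth 3.
Bags: B1 = {0, 2, 4, 5}  B2 = {1, 2, 4, 5}  B3 = {0, 2, 4, 6}  B4 = {2, 3, 4, 5}
Tree: B1–B2, B1–B3, B2–B4

The largest bag has 4 vertices, giving width 3; this decomposition certifies tw(G) ≤ 3. For the lower bound, the 4 vertices {0, 2, 4, 5} are pairwise adjacent, and any tree decomposition puts a clique entirely inside one bag — forcing width ≥ 3. Combining the bounds, tw(G) = 3.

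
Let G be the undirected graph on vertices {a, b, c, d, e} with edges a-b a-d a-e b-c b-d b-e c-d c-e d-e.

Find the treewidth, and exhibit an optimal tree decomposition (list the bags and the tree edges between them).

The largest bag has 4 vertices, giving width 3; this decomposition certifies tw(G) ≤ 3. On the other hand G contains the 4-clique {b, c, d, e}. A clique must lie in a single bag of any decomposition, so no decomposition can have width below 3. Hence tw(G) = 3 exactly.

Treewidth 3.
One such decomposition:
Bags: B1 = {a, b, d, e}  B2 = {b, c, d, e}
Tree: B1–B2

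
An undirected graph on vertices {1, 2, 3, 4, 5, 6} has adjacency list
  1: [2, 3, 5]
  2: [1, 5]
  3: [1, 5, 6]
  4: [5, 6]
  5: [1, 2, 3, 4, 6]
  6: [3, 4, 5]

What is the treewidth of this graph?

2

A width-2 tree decomposition is:
Bags: B1 = {1, 3, 5}  B2 = {1, 2, 5}  B3 = {3, 5, 6}  B4 = {4, 5, 6}
Tree: B1–B2, B1–B3, B3–B4
The largest bag has 3 vertices, giving width 2; this decomposition certifies tw(G) ≤ 2. On the other hand G contains the 3-clique {1, 2, 5}. A clique must lie in a single bag of any decomposition, so no decomposition can have width below 2. Therefore the treewidth is 2.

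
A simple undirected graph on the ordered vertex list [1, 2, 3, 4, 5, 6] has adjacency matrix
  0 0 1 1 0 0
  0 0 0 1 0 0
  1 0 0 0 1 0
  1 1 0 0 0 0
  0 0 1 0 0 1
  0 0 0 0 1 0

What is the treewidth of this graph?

A width-1 tree decomposition is:
Bags: B1 = {5, 6}  B2 = {3, 5}  B3 = {1, 3}  B4 = {1, 4}  B5 = {2, 4}
Tree: B1–B2, B2–B3, B3–B4, B4–B5
The largest bag has 2 vertices, giving width 1; this decomposition certifies tw(G) ≤ 1. Any graph with an edge has treewidth ≥ 1, and G has the edge 6–5. Hence tw(G) = 1 exactly.

1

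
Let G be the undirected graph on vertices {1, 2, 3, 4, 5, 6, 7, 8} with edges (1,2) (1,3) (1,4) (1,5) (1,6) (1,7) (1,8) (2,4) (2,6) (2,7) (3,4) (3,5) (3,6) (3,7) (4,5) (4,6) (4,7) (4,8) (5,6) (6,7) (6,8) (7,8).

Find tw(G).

A width-4 tree decomposition is:
Bags: B1 = {1, 2, 4, 6, 7}  B2 = {1, 3, 4, 6, 7}  B3 = {1, 4, 6, 7, 8}  B4 = {1, 3, 4, 5, 6}
Tree: B1–B2, B1–B3, B2–B4
Every bag has size at most 5, so the width is 5 − 1 = 4 and tw(G) ≤ 4. For the lower bound, the 5 vertices {1, 3, 4, 5, 6} are pairwise adjacent, and any tree decomposition puts a clique entirely inside one bag — forcing width ≥ 4. Combining the bounds, tw(G) = 4.

4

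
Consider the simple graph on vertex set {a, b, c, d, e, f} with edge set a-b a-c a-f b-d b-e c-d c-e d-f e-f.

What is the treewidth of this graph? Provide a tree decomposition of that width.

Each bag holds 4 vertices, so the decomposition has width 3, which upper-bounds the treewidth. For the lower bound: the 4 vertex sets {c,e}, {a,f}, {d}, {b} are disjoint, each induces a connected subgraph, and every pair is joined by at least one edge of G. Contracting each set to a single vertex therefore yields K_{4} as a minor, and since treewidth is minor-monotone, tw(G) ≥ tw(K_{4}) = 3. Hence tw(G) = 3 exactly.

Treewidth 3.
One such decomposition:
Bags: B1 = {a, c, d, e}  B2 = {a, d, e, f}  B3 = {a, b, d, e}
Tree: B1–B2, B2–B3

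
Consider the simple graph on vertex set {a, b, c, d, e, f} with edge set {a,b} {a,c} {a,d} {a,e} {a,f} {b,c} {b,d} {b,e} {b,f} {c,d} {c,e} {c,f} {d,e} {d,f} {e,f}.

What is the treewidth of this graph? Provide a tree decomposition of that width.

Treewidth 5.
One optimal decomposition is:
Bags: B1 = {a, b, c, d, e, f}
Tree: (single bag)

With just one bag of size 6, the width is 6 − 1 = 5, so tw(G) ≤ 5. Conversely, {a, b, c, d, e, f} is a clique of size 6, and the vertices of any clique must share a bag in every tree decomposition; so some bag has ≥ 6 vertices and tw(G) ≥ 5. Hence tw(G) = 5 exactly.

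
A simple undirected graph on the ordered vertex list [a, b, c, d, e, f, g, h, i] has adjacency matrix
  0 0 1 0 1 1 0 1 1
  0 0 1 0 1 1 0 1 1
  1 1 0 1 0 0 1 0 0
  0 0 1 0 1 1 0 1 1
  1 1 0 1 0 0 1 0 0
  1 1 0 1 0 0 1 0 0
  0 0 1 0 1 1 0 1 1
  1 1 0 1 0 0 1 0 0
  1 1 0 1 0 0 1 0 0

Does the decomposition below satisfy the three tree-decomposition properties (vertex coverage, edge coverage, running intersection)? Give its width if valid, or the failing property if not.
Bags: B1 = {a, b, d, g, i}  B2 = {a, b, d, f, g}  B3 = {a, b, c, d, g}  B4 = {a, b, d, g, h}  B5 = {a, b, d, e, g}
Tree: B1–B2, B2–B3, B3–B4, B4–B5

Yes; width 4.

Every vertex of G appears in some bag (union = {a, b, c, d, e, f, g, h, i}); every edge is covered by a bag; and for each vertex v the set of bags containing v is connected in the bag tree. The decomposition is therefore valid. The largest bag has 5 vertices, so the width is 4.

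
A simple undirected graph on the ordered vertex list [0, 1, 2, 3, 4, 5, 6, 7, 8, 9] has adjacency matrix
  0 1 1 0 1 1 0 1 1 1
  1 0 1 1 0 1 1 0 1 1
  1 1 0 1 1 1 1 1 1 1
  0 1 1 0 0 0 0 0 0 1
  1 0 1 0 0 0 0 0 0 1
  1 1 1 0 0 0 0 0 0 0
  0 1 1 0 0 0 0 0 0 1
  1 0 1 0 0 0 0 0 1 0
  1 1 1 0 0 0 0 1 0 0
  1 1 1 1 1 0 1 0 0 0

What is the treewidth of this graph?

A width-3 tree decomposition is:
Bags: B1 = {0, 1, 2, 8}  B2 = {0, 1, 2, 9}  B3 = {0, 2, 4, 9}  B4 = {1, 2, 3, 9}  B5 = {0, 2, 7, 8}  B6 = {1, 2, 6, 9}  B7 = {0, 1, 2, 5}
Tree: B1–B2, B2–B3, B2–B4, B1–B5, B4–B6, B1–B7
The largest bag has 4 vertices, giving width 3; this decomposition certifies tw(G) ≤ 3. Conversely, {0, 1, 2, 8} is a clique of size 4, and the vertices of any clique must share a bag in every tree decomposition; so some bag has ≥ 4 vertices and tw(G) ≥ 3. Therefore the treewidth is 3.

3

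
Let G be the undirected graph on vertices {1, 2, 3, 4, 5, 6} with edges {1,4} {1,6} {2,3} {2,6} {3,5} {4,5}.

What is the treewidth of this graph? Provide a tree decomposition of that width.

The largest bag has 3 vertices, giving width 2; this decomposition certifies tw(G) ≤ 2. The edges 1–4–5–3–2–6–1 form a cycle, so G is not a tree and its treewidth is at least 2. Hence tw(G) = 2 exactly.

Treewidth 2.
One such decomposition:
Bags: B1 = {1, 4, 5}  B2 = {1, 3, 5}  B3 = {1, 2, 3}  B4 = {1, 2, 6}
Tree: B1–B2, B2–B3, B3–B4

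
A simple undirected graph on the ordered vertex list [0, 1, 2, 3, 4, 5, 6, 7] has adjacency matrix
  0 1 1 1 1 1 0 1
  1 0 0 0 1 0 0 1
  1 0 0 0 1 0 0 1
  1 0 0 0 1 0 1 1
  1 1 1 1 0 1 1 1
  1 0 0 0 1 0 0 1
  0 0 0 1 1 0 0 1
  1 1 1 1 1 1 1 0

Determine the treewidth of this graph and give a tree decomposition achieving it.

Every bag has size at most 4, so the width is 4 − 1 = 3 and tw(G) ≤ 3. On the other hand G contains the 4-clique {0, 1, 4, 7}. A clique must lie in a single bag of any decomposition, so no decomposition can have width below 3. The upper and lower bounds meet at 3, so that is the treewidth.

Treewidth 3.
One optimal decomposition is:
Bags: B1 = {0, 3, 4, 7}  B2 = {3, 4, 6, 7}  B3 = {0, 4, 5, 7}  B4 = {0, 2, 4, 7}  B5 = {0, 1, 4, 7}
Tree: B1–B2, B1–B3, B3–B4, B1–B5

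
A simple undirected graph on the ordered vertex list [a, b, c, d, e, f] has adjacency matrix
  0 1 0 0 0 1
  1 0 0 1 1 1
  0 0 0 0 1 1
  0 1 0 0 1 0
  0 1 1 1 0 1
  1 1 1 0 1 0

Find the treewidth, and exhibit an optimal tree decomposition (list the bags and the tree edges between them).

Each bag holds 3 vertices, so the decomposition has width 2, which upper-bounds the treewidth. On the other hand G contains the 3-clique {b, d, e}. A clique must lie in a single bag of any decomposition, so no decomposition can have width below 2. Hence tw(G) = 2 exactly.

Treewidth 2.
One such decomposition:
Bags: B1 = {b, d, e}  B2 = {b, e, f}  B3 = {c, e, f}  B4 = {a, b, f}
Tree: B1–B2, B2–B3, B2–B4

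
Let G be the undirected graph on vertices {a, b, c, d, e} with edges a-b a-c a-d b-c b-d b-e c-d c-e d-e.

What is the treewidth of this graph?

A width-3 tree decomposition is:
Bags: B1 = {a, b, c, d}  B2 = {b, c, d, e}
Tree: B1–B2
The largest bag has 4 vertices, giving width 3; this decomposition certifies tw(G) ≤ 3. For the lower bound, the 4 vertices {b, c, d, e} are pairwise adjacent, and any tree decomposition puts a clique entirely inside one bag — forcing width ≥ 3. Hence tw(G) = 3 exactly.

3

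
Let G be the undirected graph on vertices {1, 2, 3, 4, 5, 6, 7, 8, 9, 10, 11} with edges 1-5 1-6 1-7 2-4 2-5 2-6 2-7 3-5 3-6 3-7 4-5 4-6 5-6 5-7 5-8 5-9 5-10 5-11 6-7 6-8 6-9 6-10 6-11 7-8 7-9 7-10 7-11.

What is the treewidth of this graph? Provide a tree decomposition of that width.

Every bag has size at most 4, so the width is 4 − 1 = 3 and tw(G) ≤ 3. For the lower bound, the 4 vertices {2, 4, 5, 6} are pairwise adjacent, and any tree decomposition puts a clique entirely inside one bag — forcing width ≥ 3. Combining the bounds, tw(G) = 3.

Treewidth 3.
One such decomposition:
Bags: B1 = {2, 5, 6, 7}  B2 = {3, 5, 6, 7}  B3 = {5, 6, 7, 8}  B4 = {5, 6, 7, 11}  B5 = {5, 6, 7, 9}  B6 = {5, 6, 7, 10}  B7 = {1, 5, 6, 7}  B8 = {2, 4, 5, 6}
Tree: B1–B2, B2–B3, B2–B4, B4–B5, B1–B6, B1–B7, B1–B8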